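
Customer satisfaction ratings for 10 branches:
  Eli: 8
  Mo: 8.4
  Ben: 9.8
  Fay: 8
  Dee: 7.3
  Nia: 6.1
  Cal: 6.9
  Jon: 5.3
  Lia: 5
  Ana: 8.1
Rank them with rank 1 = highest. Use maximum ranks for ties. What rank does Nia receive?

Sorted (descending): 9.8, 8.4, 8.1, 8, 8, 7.3, 6.9, 6.1, 5.3, 5
The 2 values of 8 occupy positions 4–5 → each gets rank 5.
Nia has value 6.1 → rank 8.

8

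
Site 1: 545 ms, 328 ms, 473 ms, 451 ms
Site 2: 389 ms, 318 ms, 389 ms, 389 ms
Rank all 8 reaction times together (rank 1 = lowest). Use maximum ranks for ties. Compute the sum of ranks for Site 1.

23

Sorted (ascending): 318, 328, 389, 389, 389, 451, 473, 545
The 3 values of 389 occupy positions 3–5 → each gets rank 5.
Site 1 values → pooled ranks: 545→8, 328→2, 473→7, 451→6
Rank sum = 8 + 2 + 7 + 6 = 23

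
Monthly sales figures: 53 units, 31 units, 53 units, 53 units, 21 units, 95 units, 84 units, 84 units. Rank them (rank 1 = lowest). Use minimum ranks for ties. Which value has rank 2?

Sorted (ascending): 21, 31, 53, 53, 53, 84, 84, 95
The 3 values of 53 occupy positions 3–5 → each gets rank 3.
The 2 values of 84 occupy positions 6–7 → each gets rank 6.
Rank 2 → value 31.

31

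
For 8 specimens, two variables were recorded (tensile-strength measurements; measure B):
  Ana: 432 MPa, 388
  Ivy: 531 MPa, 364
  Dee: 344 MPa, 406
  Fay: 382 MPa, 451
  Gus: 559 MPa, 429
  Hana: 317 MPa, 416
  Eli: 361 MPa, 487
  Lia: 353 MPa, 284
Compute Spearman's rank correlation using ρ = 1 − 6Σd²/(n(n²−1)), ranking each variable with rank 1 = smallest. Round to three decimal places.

Ranks of variable 1: 6, 7, 2, 5, 8, 1, 4, 3
Ranks of variable 2: 3, 2, 4, 7, 6, 5, 8, 1
d = r₁ − r₂: 3, 5, -2, -2, 2, -4, -4, 2
d²: 9, 25, 4, 4, 4, 16, 16, 4; Σd² = 82
ρ = 1 − 6·82/(8·63) = 1 − 492/504 = 0.024

0.024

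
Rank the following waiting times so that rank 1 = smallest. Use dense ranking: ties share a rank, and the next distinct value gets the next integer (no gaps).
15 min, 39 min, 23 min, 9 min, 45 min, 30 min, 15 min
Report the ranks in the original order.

Sorted (ascending): 9, 15, 15, 23, 30, 39, 45
The 2 values of 15 share dense rank 2.
Remaining distinct values take the next consecutive integers.

2, 5, 3, 1, 6, 4, 2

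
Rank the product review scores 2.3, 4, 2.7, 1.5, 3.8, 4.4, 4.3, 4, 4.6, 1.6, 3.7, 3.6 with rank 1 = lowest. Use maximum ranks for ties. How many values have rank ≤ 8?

7

Sorted (ascending): 1.5, 1.6, 2.3, 2.7, 3.6, 3.7, 3.8, 4, 4, 4.3, 4.4, 4.6
The 2 values of 4 occupy positions 8–9 → each gets rank 9.
Ranks ≤ 8: {1, 2, 3, 4, 5, 6, 7} → 7 values.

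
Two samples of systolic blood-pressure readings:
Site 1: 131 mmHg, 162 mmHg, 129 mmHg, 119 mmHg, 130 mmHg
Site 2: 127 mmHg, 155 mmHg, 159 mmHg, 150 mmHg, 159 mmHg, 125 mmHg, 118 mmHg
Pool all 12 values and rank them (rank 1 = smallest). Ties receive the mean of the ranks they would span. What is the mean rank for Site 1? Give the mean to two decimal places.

Sorted (ascending): 118, 119, 125, 127, 129, 130, 131, 150, 155, 159, 159, 162
The 2 values of 159 occupy positions 10–11 → average rank (10+11)/2 = 10.5.
Site 1 values → pooled ranks: 131→7, 162→12, 129→5, 119→2, 130→6
Mean rank = (7 + 12 + 5 + 2 + 6) / 5 = 6.40

6.40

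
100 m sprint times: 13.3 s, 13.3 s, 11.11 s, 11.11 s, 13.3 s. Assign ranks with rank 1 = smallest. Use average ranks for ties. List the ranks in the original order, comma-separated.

Sorted (ascending): 11.11, 11.11, 13.3, 13.3, 13.3
The 2 values of 11.11 occupy positions 1–2 → average rank (1+2)/2 = 1.5.
The 3 values of 13.3 occupy positions 3–5 → average rank 4.

4, 4, 1.5, 1.5, 4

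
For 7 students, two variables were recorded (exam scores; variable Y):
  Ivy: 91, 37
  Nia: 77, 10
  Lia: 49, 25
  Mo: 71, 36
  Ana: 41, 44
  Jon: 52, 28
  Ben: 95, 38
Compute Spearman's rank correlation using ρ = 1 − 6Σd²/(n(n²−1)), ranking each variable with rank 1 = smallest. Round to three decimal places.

0.036

Ranks of variable 1: 6, 5, 2, 4, 1, 3, 7
Ranks of variable 2: 5, 1, 2, 4, 7, 3, 6
d = r₁ − r₂: 1, 4, 0, 0, -6, 0, 1
d²: 1, 16, 0, 0, 36, 0, 1; Σd² = 54
ρ = 1 − 6·54/(7·48) = 1 − 324/336 = 0.036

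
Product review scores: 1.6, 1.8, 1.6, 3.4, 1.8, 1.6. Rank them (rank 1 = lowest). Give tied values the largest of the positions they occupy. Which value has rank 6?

Sorted (ascending): 1.6, 1.6, 1.6, 1.8, 1.8, 3.4
The 3 values of 1.6 occupy positions 1–3 → each gets rank 3.
The 2 values of 1.8 occupy positions 4–5 → each gets rank 5.
Rank 6 → value 3.4.

3.4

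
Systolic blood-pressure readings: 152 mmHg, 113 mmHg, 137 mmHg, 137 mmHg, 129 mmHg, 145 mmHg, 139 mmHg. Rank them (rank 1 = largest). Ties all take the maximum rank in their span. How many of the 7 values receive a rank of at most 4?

3

Sorted (descending): 152, 145, 139, 137, 137, 129, 113
The 2 values of 137 occupy positions 4–5 → each gets rank 5.
Ranks ≤ 4: {1, 2, 3} → 3 values.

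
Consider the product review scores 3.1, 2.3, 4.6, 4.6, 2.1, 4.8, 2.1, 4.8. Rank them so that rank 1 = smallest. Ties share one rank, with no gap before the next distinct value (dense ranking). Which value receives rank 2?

2.3

Sorted (ascending): 2.1, 2.1, 2.3, 3.1, 4.6, 4.6, 4.8, 4.8
The 2 values of 2.1 share dense rank 1.
The 2 values of 4.6 share dense rank 4.
The 2 values of 4.8 share dense rank 5.
Remaining distinct values take the next consecutive integers.
Rank 2 → value 2.3.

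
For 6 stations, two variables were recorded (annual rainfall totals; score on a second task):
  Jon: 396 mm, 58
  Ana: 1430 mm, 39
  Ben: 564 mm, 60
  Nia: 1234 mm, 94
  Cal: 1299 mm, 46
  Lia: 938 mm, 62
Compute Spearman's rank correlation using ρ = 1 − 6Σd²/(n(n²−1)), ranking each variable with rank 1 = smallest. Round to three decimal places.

Ranks of variable 1: 1, 6, 2, 4, 5, 3
Ranks of variable 2: 3, 1, 4, 6, 2, 5
d = r₁ − r₂: -2, 5, -2, -2, 3, -2
d²: 4, 25, 4, 4, 9, 4; Σd² = 50
ρ = 1 − 6·50/(6·35) = 1 − 300/210 = -0.429

-0.429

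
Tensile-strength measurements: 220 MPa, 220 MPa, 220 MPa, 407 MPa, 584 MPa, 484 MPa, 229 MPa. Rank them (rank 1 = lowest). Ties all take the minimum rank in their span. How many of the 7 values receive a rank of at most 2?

3

Sorted (ascending): 220, 220, 220, 229, 407, 484, 584
The 3 values of 220 occupy positions 1–3 → each gets rank 1.
Ranks ≤ 2: {1, 1, 1} → 3 values.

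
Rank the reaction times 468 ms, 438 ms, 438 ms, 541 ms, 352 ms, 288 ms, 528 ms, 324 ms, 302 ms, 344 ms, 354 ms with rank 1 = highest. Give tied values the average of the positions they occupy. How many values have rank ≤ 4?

3

Sorted (descending): 541, 528, 468, 438, 438, 354, 352, 344, 324, 302, 288
The 2 values of 438 occupy positions 4–5 → average rank (4+5)/2 = 4.5.
Ranks ≤ 4: {1, 2, 3} → 3 values.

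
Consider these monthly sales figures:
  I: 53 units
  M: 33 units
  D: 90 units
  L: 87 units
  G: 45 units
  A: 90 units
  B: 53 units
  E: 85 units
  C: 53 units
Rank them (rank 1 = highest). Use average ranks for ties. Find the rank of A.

1.5

Sorted (descending): 90, 90, 87, 85, 53, 53, 53, 45, 33
The 2 values of 90 occupy positions 1–2 → average rank (1+2)/2 = 1.5.
The 3 values of 53 occupy positions 5–7 → average rank 6.
A has value 90 units → rank 1.5.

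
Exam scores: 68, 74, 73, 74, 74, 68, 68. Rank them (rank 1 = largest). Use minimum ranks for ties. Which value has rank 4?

73

Sorted (descending): 74, 74, 74, 73, 68, 68, 68
The 3 values of 74 occupy positions 1–3 → each gets rank 1.
The 3 values of 68 occupy positions 5–7 → each gets rank 5.
Rank 4 → value 73.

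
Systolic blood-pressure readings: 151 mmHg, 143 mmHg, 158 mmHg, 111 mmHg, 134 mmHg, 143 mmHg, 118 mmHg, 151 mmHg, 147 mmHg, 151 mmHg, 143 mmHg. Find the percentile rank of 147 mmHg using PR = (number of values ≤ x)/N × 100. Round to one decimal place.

63.6

N = 11.
Strictly below 147: 6. Equal to 147: 1.
PR = 7/11 × 100 = 63.6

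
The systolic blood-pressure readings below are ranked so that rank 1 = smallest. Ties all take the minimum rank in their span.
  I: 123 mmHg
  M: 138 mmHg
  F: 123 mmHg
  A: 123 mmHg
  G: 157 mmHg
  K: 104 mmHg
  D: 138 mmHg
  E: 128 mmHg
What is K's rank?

Sorted (ascending): 104, 123, 123, 123, 128, 138, 138, 157
The 3 values of 123 occupy positions 2–4 → each gets rank 2.
The 2 values of 138 occupy positions 6–7 → each gets rank 6.
K has value 104 mmHg → rank 1.

1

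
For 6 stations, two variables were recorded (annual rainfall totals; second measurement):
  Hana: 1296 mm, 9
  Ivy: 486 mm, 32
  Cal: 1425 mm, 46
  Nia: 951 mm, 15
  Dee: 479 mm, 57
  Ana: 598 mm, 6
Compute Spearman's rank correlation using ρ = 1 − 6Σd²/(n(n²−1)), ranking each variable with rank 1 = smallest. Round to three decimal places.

-0.257

Ranks of variable 1: 5, 2, 6, 4, 1, 3
Ranks of variable 2: 2, 4, 5, 3, 6, 1
d = r₁ − r₂: 3, -2, 1, 1, -5, 2
d²: 9, 4, 1, 1, 25, 4; Σd² = 44
ρ = 1 − 6·44/(6·35) = 1 − 264/210 = -0.257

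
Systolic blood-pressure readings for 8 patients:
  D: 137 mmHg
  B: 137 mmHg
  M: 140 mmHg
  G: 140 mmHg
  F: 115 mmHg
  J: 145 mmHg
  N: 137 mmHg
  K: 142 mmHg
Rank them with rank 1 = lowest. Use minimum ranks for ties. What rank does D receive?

Sorted (ascending): 115, 137, 137, 137, 140, 140, 142, 145
The 3 values of 137 occupy positions 2–4 → each gets rank 2.
The 2 values of 140 occupy positions 5–6 → each gets rank 5.
D has value 137 mmHg → rank 2.

2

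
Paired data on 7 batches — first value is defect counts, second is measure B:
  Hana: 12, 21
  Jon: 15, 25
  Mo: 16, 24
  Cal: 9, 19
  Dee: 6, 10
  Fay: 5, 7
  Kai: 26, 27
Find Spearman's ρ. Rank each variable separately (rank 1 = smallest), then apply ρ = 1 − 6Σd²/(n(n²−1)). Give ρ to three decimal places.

0.964

Ranks of variable 1: 4, 5, 6, 3, 2, 1, 7
Ranks of variable 2: 4, 6, 5, 3, 2, 1, 7
d = r₁ − r₂: 0, -1, 1, 0, 0, 0, 0
d²: 0, 1, 1, 0, 0, 0, 0; Σd² = 2
ρ = 1 − 6·2/(7·48) = 1 − 12/336 = 0.964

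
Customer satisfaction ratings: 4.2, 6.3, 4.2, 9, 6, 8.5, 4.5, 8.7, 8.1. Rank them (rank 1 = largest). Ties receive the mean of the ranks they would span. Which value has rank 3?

Sorted (descending): 9, 8.7, 8.5, 8.1, 6.3, 6, 4.5, 4.2, 4.2
The 2 values of 4.2 occupy positions 8–9 → average rank (8+9)/2 = 8.5.
Rank 3 → value 8.5.

8.5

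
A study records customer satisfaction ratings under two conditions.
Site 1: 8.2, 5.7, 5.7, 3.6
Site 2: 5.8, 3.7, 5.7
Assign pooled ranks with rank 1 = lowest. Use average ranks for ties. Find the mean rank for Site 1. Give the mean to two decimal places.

4.00

Sorted (ascending): 3.6, 3.7, 5.7, 5.7, 5.7, 5.8, 8.2
The 3 values of 5.7 occupy positions 3–5 → average rank 4.
Site 1 values → pooled ranks: 8.2→7, 5.7→4, 5.7→4, 3.6→1
Mean rank = (7 + 4 + 4 + 1) / 4 = 4.00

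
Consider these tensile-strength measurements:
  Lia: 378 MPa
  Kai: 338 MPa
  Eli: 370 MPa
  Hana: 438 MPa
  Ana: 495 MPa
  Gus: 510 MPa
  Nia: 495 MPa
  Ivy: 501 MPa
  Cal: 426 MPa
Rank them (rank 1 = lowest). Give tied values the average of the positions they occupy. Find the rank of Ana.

Sorted (ascending): 338, 370, 378, 426, 438, 495, 495, 501, 510
The 2 values of 495 occupy positions 6–7 → average rank (6+7)/2 = 6.5.
Ana has value 495 MPa → rank 6.5.

6.5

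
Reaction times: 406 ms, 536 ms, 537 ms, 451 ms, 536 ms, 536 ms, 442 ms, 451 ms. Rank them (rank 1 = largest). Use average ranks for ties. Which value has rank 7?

442

Sorted (descending): 537, 536, 536, 536, 451, 451, 442, 406
The 3 values of 536 occupy positions 2–4 → average rank 3.
The 2 values of 451 occupy positions 5–6 → average rank (5+6)/2 = 5.5.
Rank 7 → value 442.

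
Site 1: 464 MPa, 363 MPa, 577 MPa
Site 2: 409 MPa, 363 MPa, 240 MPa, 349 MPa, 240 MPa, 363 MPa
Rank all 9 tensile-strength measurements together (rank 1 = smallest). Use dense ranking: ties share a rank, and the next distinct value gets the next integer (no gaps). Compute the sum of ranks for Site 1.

14

Sorted (ascending): 240, 240, 349, 363, 363, 363, 409, 464, 577
The 2 values of 240 share dense rank 1.
The 3 values of 363 share dense rank 3.
Remaining distinct values take the next consecutive integers.
Site 1 values → pooled ranks: 464→5, 363→3, 577→6
Rank sum = 5 + 3 + 6 = 14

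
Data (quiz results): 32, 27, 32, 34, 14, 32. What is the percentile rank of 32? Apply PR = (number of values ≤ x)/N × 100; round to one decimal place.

N = 6.
Strictly below 32: 2. Equal to 32: 3.
PR = 5/6 × 100 = 83.3

83.3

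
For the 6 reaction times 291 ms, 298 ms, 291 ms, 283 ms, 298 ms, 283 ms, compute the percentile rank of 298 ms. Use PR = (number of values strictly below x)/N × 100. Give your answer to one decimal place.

N = 6.
Strictly below 298: 4. Equal to 298: 2.
PR = 4/6 × 100 = 66.7

66.7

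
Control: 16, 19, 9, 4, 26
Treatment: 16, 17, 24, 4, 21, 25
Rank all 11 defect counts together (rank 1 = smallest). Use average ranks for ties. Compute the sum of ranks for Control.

Sorted (ascending): 4, 4, 9, 16, 16, 17, 19, 21, 24, 25, 26
The 2 values of 4 occupy positions 1–2 → average rank (1+2)/2 = 1.5.
The 2 values of 16 occupy positions 4–5 → average rank (4+5)/2 = 4.5.
Control values → pooled ranks: 16→4.5, 19→7, 9→3, 4→1.5, 26→11
Rank sum = 4.5 + 7 + 3 + 1.5 + 11 = 27

27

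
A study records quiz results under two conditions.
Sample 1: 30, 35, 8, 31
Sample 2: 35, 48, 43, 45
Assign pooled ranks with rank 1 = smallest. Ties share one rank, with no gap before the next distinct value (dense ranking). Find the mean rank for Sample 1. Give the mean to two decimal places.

Sorted (ascending): 8, 30, 31, 35, 35, 43, 45, 48
The 2 values of 35 share dense rank 4.
Remaining distinct values take the next consecutive integers.
Sample 1 values → pooled ranks: 30→2, 35→4, 8→1, 31→3
Mean rank = (2 + 4 + 1 + 3) / 4 = 2.50

2.50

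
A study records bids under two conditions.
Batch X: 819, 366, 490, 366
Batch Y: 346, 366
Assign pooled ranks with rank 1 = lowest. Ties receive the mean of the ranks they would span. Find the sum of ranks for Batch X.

17

Sorted (ascending): 346, 366, 366, 366, 490, 819
The 3 values of 366 occupy positions 2–4 → average rank 3.
Batch X values → pooled ranks: 819→6, 366→3, 490→5, 366→3
Rank sum = 6 + 3 + 5 + 3 = 17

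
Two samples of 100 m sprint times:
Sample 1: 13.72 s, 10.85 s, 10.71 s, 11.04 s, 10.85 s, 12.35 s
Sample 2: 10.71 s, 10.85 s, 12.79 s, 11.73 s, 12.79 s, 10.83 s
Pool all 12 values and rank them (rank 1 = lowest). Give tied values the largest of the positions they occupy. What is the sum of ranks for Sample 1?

42

Sorted (ascending): 10.71, 10.71, 10.83, 10.85, 10.85, 10.85, 11.04, 11.73, 12.35, 12.79, 12.79, 13.72
The 2 values of 10.71 occupy positions 1–2 → each gets rank 2.
The 3 values of 10.85 occupy positions 4–6 → each gets rank 6.
The 2 values of 12.79 occupy positions 10–11 → each gets rank 11.
Sample 1 values → pooled ranks: 13.72→12, 10.85→6, 10.71→2, 11.04→7, 10.85→6, 12.35→9
Rank sum = 12 + 6 + 2 + 7 + 6 + 9 = 42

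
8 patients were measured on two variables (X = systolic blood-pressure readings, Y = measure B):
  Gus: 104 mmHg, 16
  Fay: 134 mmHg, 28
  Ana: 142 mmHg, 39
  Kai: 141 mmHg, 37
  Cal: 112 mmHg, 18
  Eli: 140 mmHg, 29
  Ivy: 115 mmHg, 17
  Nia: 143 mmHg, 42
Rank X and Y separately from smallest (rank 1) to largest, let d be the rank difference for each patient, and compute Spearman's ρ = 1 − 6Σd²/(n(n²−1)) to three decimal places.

Ranks of variable 1: 1, 4, 7, 6, 2, 5, 3, 8
Ranks of variable 2: 1, 4, 7, 6, 3, 5, 2, 8
d = r₁ − r₂: 0, 0, 0, 0, -1, 0, 1, 0
d²: 0, 0, 0, 0, 1, 0, 1, 0; Σd² = 2
ρ = 1 − 6·2/(8·63) = 1 − 12/504 = 0.976

0.976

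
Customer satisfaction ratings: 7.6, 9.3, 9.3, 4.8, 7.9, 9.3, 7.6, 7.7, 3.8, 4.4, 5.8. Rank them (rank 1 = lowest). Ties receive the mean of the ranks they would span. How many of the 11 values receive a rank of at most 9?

8

Sorted (ascending): 3.8, 4.4, 4.8, 5.8, 7.6, 7.6, 7.7, 7.9, 9.3, 9.3, 9.3
The 2 values of 7.6 occupy positions 5–6 → average rank (5+6)/2 = 5.5.
The 3 values of 9.3 occupy positions 9–11 → average rank 10.
Ranks ≤ 9: {1, 2, 3, 4, 5.5, 5.5, 7, 8} → 8 values.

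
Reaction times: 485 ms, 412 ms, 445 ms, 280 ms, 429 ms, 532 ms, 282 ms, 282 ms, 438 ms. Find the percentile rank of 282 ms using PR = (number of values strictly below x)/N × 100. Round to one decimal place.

N = 9.
Strictly below 282: 1. Equal to 282: 2.
PR = 1/9 × 100 = 11.1

11.1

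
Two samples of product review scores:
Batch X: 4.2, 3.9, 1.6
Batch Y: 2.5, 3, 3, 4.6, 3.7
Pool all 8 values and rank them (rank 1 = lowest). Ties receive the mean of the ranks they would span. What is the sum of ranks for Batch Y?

22

Sorted (ascending): 1.6, 2.5, 3, 3, 3.7, 3.9, 4.2, 4.6
The 2 values of 3 occupy positions 3–4 → average rank (3+4)/2 = 3.5.
Batch Y values → pooled ranks: 2.5→2, 3→3.5, 3→3.5, 4.6→8, 3.7→5
Rank sum = 2 + 3.5 + 3.5 + 8 + 5 = 22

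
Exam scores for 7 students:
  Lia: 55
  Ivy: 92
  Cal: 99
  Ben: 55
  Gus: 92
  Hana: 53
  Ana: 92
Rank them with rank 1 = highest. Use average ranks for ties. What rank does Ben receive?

Sorted (descending): 99, 92, 92, 92, 55, 55, 53
The 3 values of 92 occupy positions 2–4 → average rank 3.
The 2 values of 55 occupy positions 5–6 → average rank (5+6)/2 = 5.5.
Ben has value 55 → rank 5.5.

5.5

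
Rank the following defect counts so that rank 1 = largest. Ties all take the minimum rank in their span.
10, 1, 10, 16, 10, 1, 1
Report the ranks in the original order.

Sorted (descending): 16, 10, 10, 10, 1, 1, 1
The 3 values of 10 occupy positions 2–4 → each gets rank 2.
The 3 values of 1 occupy positions 5–7 → each gets rank 5.

2, 5, 2, 1, 2, 5, 5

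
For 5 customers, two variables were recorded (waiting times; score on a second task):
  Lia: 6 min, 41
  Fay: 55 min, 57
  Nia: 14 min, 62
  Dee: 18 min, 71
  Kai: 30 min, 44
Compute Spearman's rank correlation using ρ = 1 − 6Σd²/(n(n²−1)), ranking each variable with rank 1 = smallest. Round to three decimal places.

Ranks of variable 1: 1, 5, 2, 3, 4
Ranks of variable 2: 1, 3, 4, 5, 2
d = r₁ − r₂: 0, 2, -2, -2, 2
d²: 0, 4, 4, 4, 4; Σd² = 16
ρ = 1 − 6·16/(5·24) = 1 − 96/120 = 0.200

0.200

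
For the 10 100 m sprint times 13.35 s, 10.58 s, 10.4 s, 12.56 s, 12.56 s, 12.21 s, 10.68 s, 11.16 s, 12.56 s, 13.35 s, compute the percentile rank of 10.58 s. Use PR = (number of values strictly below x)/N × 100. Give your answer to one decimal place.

N = 10.
Strictly below 10.58: 1. Equal to 10.58: 1.
PR = 1/10 × 100 = 10.0

10.0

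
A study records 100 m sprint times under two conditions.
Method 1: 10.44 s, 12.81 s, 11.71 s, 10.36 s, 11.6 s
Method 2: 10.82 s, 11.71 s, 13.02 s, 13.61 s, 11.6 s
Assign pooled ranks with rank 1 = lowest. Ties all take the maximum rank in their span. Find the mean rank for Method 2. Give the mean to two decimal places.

Sorted (ascending): 10.36, 10.44, 10.82, 11.6, 11.6, 11.71, 11.71, 12.81, 13.02, 13.61
The 2 values of 11.6 occupy positions 4–5 → each gets rank 5.
The 2 values of 11.71 occupy positions 6–7 → each gets rank 7.
Method 2 values → pooled ranks: 10.82→3, 11.71→7, 13.02→9, 13.61→10, 11.6→5
Mean rank = (3 + 7 + 9 + 10 + 5) / 5 = 6.80

6.80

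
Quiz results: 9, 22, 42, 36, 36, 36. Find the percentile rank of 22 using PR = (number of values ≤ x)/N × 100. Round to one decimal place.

33.3

N = 6.
Strictly below 22: 1. Equal to 22: 1.
PR = 2/6 × 100 = 33.3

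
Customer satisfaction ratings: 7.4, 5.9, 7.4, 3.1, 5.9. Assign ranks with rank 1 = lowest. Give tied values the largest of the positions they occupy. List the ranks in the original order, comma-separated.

Sorted (ascending): 3.1, 5.9, 5.9, 7.4, 7.4
The 2 values of 5.9 occupy positions 2–3 → each gets rank 3.
The 2 values of 7.4 occupy positions 4–5 → each gets rank 5.

5, 3, 5, 1, 3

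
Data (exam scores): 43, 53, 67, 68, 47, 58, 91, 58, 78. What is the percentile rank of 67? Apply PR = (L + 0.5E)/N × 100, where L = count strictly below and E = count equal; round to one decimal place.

N = 9.
Strictly below 67: 5. Equal to 67: 1.
PR = (5 + 0.5·1)/9 × 100 = 61.1

61.1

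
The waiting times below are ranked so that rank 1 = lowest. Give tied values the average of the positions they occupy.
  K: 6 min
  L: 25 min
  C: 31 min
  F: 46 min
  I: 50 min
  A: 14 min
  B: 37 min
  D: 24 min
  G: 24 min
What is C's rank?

Sorted (ascending): 6, 14, 24, 24, 25, 31, 37, 46, 50
The 2 values of 24 occupy positions 3–4 → average rank (3+4)/2 = 3.5.
C has value 31 min → rank 6.

6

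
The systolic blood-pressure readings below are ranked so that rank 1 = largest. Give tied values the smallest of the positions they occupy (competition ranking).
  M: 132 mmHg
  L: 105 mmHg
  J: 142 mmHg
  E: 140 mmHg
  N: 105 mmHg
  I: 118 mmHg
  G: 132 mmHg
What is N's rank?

Sorted (descending): 142, 140, 132, 132, 118, 105, 105
The 2 values of 132 occupy positions 3–4 → each gets rank 3.
The 2 values of 105 occupy positions 6–7 → each gets rank 6.
N has value 105 mmHg → rank 6.

6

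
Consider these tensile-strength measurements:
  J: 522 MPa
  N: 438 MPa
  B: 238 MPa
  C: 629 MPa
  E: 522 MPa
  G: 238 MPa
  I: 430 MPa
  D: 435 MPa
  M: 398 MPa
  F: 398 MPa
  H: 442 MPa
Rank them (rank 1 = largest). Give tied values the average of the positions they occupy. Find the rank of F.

8.5

Sorted (descending): 629, 522, 522, 442, 438, 435, 430, 398, 398, 238, 238
The 2 values of 522 occupy positions 2–3 → average rank (2+3)/2 = 2.5.
The 2 values of 398 occupy positions 8–9 → average rank (8+9)/2 = 8.5.
The 2 values of 238 occupy positions 10–11 → average rank (10+11)/2 = 10.5.
F has value 398 MPa → rank 8.5.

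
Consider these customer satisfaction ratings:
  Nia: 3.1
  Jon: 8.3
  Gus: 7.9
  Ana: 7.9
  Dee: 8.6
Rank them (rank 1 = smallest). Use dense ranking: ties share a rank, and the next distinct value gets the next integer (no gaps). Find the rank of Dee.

4

Sorted (ascending): 3.1, 7.9, 7.9, 8.3, 8.6
The 2 values of 7.9 share dense rank 2.
Remaining distinct values take the next consecutive integers.
Dee has value 8.6 → rank 4.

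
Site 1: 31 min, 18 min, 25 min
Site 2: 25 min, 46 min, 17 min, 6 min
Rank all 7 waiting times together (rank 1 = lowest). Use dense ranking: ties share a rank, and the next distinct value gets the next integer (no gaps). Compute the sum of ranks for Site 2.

13

Sorted (ascending): 6, 17, 18, 25, 25, 31, 46
The 2 values of 25 share dense rank 4.
Remaining distinct values take the next consecutive integers.
Site 2 values → pooled ranks: 25→4, 46→6, 17→2, 6→1
Rank sum = 4 + 6 + 2 + 1 = 13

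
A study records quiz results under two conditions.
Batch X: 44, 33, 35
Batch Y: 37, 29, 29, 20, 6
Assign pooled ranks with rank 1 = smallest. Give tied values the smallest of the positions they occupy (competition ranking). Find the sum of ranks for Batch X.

19

Sorted (ascending): 6, 20, 29, 29, 33, 35, 37, 44
The 2 values of 29 occupy positions 3–4 → each gets rank 3.
Batch X values → pooled ranks: 44→8, 33→5, 35→6
Rank sum = 8 + 5 + 6 = 19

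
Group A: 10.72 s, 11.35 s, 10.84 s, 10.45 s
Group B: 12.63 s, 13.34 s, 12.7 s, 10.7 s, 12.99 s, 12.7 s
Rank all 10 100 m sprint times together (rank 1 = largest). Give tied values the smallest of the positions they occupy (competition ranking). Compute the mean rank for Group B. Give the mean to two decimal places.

3.83

Sorted (descending): 13.34, 12.99, 12.7, 12.7, 12.63, 11.35, 10.84, 10.72, 10.7, 10.45
The 2 values of 12.7 occupy positions 3–4 → each gets rank 3.
Group B values → pooled ranks: 12.63→5, 13.34→1, 12.7→3, 10.7→9, 12.99→2, 12.7→3
Mean rank = (5 + 1 + 3 + 9 + 2 + 3) / 6 = 3.83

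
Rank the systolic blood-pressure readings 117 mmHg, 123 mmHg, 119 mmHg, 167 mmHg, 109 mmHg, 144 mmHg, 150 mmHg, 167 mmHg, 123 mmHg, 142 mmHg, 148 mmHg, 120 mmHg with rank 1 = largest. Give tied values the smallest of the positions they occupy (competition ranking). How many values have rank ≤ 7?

8

Sorted (descending): 167, 167, 150, 148, 144, 142, 123, 123, 120, 119, 117, 109
The 2 values of 167 occupy positions 1–2 → each gets rank 1.
The 2 values of 123 occupy positions 7–8 → each gets rank 7.
Ranks ≤ 7: {1, 1, 3, 4, 5, 6, 7, 7} → 8 values.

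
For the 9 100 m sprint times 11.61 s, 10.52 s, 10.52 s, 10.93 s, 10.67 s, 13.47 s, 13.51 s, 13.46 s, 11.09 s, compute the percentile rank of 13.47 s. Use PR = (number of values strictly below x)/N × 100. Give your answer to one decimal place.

77.8

N = 9.
Strictly below 13.47: 7. Equal to 13.47: 1.
PR = 7/9 × 100 = 77.8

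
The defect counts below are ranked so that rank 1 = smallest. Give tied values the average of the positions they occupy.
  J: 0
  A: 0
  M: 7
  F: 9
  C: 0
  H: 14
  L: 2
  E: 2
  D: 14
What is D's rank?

8.5

Sorted (ascending): 0, 0, 0, 2, 2, 7, 9, 14, 14
The 3 values of 0 occupy positions 1–3 → average rank 2.
The 2 values of 2 occupy positions 4–5 → average rank (4+5)/2 = 4.5.
The 2 values of 14 occupy positions 8–9 → average rank (8+9)/2 = 8.5.
D has value 14 → rank 8.5.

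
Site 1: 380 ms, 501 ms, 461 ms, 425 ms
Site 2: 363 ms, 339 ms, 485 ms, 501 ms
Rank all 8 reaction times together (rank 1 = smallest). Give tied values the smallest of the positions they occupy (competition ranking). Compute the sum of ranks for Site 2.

16

Sorted (ascending): 339, 363, 380, 425, 461, 485, 501, 501
The 2 values of 501 occupy positions 7–8 → each gets rank 7.
Site 2 values → pooled ranks: 363→2, 339→1, 485→6, 501→7
Rank sum = 2 + 1 + 6 + 7 = 16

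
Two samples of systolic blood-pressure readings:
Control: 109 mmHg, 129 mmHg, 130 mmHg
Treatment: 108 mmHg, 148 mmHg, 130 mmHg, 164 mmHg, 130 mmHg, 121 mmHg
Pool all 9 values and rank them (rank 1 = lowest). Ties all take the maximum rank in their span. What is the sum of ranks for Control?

13

Sorted (ascending): 108, 109, 121, 129, 130, 130, 130, 148, 164
The 3 values of 130 occupy positions 5–7 → each gets rank 7.
Control values → pooled ranks: 109→2, 129→4, 130→7
Rank sum = 2 + 4 + 7 = 13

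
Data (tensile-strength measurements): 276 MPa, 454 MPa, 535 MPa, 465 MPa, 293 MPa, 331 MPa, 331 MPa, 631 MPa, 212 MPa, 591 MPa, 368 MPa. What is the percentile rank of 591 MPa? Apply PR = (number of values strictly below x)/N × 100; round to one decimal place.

81.8

N = 11.
Strictly below 591: 9. Equal to 591: 1.
PR = 9/11 × 100 = 81.8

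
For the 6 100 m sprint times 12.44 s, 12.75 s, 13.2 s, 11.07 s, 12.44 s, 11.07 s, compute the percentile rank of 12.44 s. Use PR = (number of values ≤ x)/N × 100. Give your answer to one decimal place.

66.7

N = 6.
Strictly below 12.44: 2. Equal to 12.44: 2.
PR = 4/6 × 100 = 66.7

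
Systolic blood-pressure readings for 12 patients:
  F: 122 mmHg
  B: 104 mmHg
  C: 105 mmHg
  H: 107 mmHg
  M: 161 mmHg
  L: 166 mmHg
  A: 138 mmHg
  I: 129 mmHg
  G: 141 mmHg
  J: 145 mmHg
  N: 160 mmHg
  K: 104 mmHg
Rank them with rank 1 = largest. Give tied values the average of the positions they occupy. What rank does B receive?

Sorted (descending): 166, 161, 160, 145, 141, 138, 129, 122, 107, 105, 104, 104
The 2 values of 104 occupy positions 11–12 → average rank (11+12)/2 = 11.5.
B has value 104 mmHg → rank 11.5.

11.5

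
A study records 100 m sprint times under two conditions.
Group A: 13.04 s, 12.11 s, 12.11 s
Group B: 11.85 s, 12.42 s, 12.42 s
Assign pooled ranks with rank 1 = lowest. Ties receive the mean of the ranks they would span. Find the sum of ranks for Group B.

Sorted (ascending): 11.85, 12.11, 12.11, 12.42, 12.42, 13.04
The 2 values of 12.11 occupy positions 2–3 → average rank (2+3)/2 = 2.5.
The 2 values of 12.42 occupy positions 4–5 → average rank (4+5)/2 = 4.5.
Group B values → pooled ranks: 11.85→1, 12.42→4.5, 12.42→4.5
Rank sum = 1 + 4.5 + 4.5 = 10

10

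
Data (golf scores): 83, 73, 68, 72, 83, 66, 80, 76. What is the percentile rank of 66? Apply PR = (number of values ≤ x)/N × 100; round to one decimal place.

12.5

N = 8.
Strictly below 66: 0. Equal to 66: 1.
PR = 1/8 × 100 = 12.5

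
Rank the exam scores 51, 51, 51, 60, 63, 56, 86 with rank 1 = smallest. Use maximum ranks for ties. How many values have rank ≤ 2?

Sorted (ascending): 51, 51, 51, 56, 60, 63, 86
The 3 values of 51 occupy positions 1–3 → each gets rank 3.
Ranks ≤ 2: {} → 0 values.

0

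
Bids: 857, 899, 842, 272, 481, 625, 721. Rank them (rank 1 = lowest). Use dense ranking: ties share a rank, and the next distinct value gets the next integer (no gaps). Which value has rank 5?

842

Sorted (ascending): 272, 481, 625, 721, 842, 857, 899
No ties — each value takes its position as its rank.
Rank 5 → value 842.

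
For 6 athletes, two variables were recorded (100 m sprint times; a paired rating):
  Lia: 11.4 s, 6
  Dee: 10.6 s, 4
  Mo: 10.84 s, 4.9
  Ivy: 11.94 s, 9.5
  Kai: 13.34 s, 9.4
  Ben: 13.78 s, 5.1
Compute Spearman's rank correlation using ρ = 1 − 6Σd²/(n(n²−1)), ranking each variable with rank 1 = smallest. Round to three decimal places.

Ranks of variable 1: 3, 1, 2, 4, 5, 6
Ranks of variable 2: 4, 1, 2, 6, 5, 3
d = r₁ − r₂: -1, 0, 0, -2, 0, 3
d²: 1, 0, 0, 4, 0, 9; Σd² = 14
ρ = 1 − 6·14/(6·35) = 1 − 84/210 = 0.600

0.600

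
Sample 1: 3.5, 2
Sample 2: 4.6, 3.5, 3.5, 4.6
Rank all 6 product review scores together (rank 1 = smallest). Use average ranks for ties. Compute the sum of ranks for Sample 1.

Sorted (ascending): 2, 3.5, 3.5, 3.5, 4.6, 4.6
The 3 values of 3.5 occupy positions 2–4 → average rank 3.
The 2 values of 4.6 occupy positions 5–6 → average rank (5+6)/2 = 5.5.
Sample 1 values → pooled ranks: 3.5→3, 2→1
Rank sum = 3 + 1 = 4

4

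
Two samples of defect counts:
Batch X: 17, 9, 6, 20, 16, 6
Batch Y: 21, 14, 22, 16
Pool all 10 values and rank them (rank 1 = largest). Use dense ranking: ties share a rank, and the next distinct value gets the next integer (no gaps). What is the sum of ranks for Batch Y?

14

Sorted (descending): 22, 21, 20, 17, 16, 16, 14, 9, 6, 6
The 2 values of 16 share dense rank 5.
The 2 values of 6 share dense rank 8.
Remaining distinct values take the next consecutive integers.
Batch Y values → pooled ranks: 21→2, 14→6, 22→1, 16→5
Rank sum = 2 + 6 + 1 + 5 = 14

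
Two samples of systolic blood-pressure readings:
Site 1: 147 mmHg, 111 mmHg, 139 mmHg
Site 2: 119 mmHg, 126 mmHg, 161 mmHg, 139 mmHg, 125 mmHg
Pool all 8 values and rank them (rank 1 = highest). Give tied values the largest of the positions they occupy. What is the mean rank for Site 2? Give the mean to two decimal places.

4.60

Sorted (descending): 161, 147, 139, 139, 126, 125, 119, 111
The 2 values of 139 occupy positions 3–4 → each gets rank 4.
Site 2 values → pooled ranks: 119→7, 126→5, 161→1, 139→4, 125→6
Mean rank = (7 + 5 + 1 + 4 + 6) / 5 = 4.60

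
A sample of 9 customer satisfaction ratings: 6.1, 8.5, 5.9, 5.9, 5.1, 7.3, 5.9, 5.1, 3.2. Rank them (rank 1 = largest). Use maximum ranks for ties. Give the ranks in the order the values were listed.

Sorted (descending): 8.5, 7.3, 6.1, 5.9, 5.9, 5.9, 5.1, 5.1, 3.2
The 3 values of 5.9 occupy positions 4–6 → each gets rank 6.
The 2 values of 5.1 occupy positions 7–8 → each gets rank 8.

3, 1, 6, 6, 8, 2, 6, 8, 9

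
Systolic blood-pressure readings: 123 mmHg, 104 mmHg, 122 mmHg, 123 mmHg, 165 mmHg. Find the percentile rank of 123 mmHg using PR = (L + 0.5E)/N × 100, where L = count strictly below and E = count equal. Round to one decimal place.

N = 5.
Strictly below 123: 2. Equal to 123: 2.
PR = (2 + 0.5·2)/5 × 100 = 60.0

60.0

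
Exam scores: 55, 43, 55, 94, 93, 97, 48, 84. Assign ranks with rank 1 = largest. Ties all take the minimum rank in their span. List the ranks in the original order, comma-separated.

Sorted (descending): 97, 94, 93, 84, 55, 55, 48, 43
The 2 values of 55 occupy positions 5–6 → each gets rank 5.

5, 8, 5, 2, 3, 1, 7, 4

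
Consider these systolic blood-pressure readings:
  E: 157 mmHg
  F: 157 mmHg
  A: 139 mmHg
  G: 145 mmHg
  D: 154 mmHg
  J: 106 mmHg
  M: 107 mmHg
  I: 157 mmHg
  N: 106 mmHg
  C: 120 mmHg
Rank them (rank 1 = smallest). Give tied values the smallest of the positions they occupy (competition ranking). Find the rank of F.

8

Sorted (ascending): 106, 106, 107, 120, 139, 145, 154, 157, 157, 157
The 2 values of 106 occupy positions 1–2 → each gets rank 1.
The 3 values of 157 occupy positions 8–10 → each gets rank 8.
F has value 157 mmHg → rank 8.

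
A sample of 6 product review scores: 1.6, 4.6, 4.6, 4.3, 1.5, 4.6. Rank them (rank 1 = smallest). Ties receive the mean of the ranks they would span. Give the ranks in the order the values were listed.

2, 5, 5, 3, 1, 5

Sorted (ascending): 1.5, 1.6, 4.3, 4.6, 4.6, 4.6
The 3 values of 4.6 occupy positions 4–6 → average rank 5.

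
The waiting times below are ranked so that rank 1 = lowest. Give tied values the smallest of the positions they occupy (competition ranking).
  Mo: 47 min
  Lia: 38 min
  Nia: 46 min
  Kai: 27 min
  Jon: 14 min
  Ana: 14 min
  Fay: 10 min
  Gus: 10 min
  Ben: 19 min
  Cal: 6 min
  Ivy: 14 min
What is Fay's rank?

2

Sorted (ascending): 6, 10, 10, 14, 14, 14, 19, 27, 38, 46, 47
The 2 values of 10 occupy positions 2–3 → each gets rank 2.
The 3 values of 14 occupy positions 4–6 → each gets rank 4.
Fay has value 10 min → rank 2.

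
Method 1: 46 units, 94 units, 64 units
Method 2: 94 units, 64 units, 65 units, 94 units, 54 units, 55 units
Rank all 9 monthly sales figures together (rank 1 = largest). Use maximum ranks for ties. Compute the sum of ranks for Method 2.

31

Sorted (descending): 94, 94, 94, 65, 64, 64, 55, 54, 46
The 3 values of 94 occupy positions 1–3 → each gets rank 3.
The 2 values of 64 occupy positions 5–6 → each gets rank 6.
Method 2 values → pooled ranks: 94→3, 64→6, 65→4, 94→3, 54→8, 55→7
Rank sum = 3 + 6 + 4 + 3 + 8 + 7 = 31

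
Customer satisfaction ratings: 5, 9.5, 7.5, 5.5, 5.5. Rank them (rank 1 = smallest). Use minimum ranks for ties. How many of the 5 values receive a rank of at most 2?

Sorted (ascending): 5, 5.5, 5.5, 7.5, 9.5
The 2 values of 5.5 occupy positions 2–3 → each gets rank 2.
Ranks ≤ 2: {1, 2, 2} → 3 values.

3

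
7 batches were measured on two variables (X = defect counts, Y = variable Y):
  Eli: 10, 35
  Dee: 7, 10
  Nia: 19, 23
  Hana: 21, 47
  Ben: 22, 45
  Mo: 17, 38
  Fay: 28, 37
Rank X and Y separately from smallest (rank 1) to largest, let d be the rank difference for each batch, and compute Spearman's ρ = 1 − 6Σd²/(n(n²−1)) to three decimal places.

Ranks of variable 1: 2, 1, 4, 5, 6, 3, 7
Ranks of variable 2: 3, 1, 2, 7, 6, 5, 4
d = r₁ − r₂: -1, 0, 2, -2, 0, -2, 3
d²: 1, 0, 4, 4, 0, 4, 9; Σd² = 22
ρ = 1 − 6·22/(7·48) = 1 − 132/336 = 0.607

0.607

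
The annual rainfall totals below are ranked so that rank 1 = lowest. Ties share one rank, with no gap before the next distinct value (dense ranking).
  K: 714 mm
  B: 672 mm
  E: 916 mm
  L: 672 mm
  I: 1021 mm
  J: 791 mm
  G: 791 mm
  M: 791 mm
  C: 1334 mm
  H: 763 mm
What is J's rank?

4

Sorted (ascending): 672, 672, 714, 763, 791, 791, 791, 916, 1021, 1334
The 2 values of 672 share dense rank 1.
The 3 values of 791 share dense rank 4.
Remaining distinct values take the next consecutive integers.
J has value 791 mm → rank 4.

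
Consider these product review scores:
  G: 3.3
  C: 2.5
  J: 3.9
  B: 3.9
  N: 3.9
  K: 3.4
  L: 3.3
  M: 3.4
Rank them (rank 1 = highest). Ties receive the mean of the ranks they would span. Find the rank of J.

2

Sorted (descending): 3.9, 3.9, 3.9, 3.4, 3.4, 3.3, 3.3, 2.5
The 3 values of 3.9 occupy positions 1–3 → average rank 2.
The 2 values of 3.4 occupy positions 4–5 → average rank (4+5)/2 = 4.5.
The 2 values of 3.3 occupy positions 6–7 → average rank (6+7)/2 = 6.5.
J has value 3.9 → rank 2.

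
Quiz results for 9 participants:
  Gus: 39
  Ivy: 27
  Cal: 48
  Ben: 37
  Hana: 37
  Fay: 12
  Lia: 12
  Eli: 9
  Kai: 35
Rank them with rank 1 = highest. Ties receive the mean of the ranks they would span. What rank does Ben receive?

3.5

Sorted (descending): 48, 39, 37, 37, 35, 27, 12, 12, 9
The 2 values of 37 occupy positions 3–4 → average rank (3+4)/2 = 3.5.
The 2 values of 12 occupy positions 7–8 → average rank (7+8)/2 = 7.5.
Ben has value 37 → rank 3.5.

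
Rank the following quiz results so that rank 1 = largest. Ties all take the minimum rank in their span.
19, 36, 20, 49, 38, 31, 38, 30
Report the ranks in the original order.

Sorted (descending): 49, 38, 38, 36, 31, 30, 20, 19
The 2 values of 38 occupy positions 2–3 → each gets rank 2.

8, 4, 7, 1, 2, 5, 2, 6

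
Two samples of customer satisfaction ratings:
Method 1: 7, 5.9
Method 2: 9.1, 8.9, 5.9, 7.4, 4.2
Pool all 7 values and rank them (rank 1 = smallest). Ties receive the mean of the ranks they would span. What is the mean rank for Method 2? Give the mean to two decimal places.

4.30

Sorted (ascending): 4.2, 5.9, 5.9, 7, 7.4, 8.9, 9.1
The 2 values of 5.9 occupy positions 2–3 → average rank (2+3)/2 = 2.5.
Method 2 values → pooled ranks: 9.1→7, 8.9→6, 5.9→2.5, 7.4→5, 4.2→1
Mean rank = (7 + 6 + 2.5 + 5 + 1) / 5 = 4.30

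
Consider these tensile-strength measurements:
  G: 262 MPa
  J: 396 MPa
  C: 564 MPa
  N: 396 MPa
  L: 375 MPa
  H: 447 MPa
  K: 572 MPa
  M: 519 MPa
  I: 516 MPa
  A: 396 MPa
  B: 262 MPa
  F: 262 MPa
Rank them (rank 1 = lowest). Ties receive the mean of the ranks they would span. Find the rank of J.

Sorted (ascending): 262, 262, 262, 375, 396, 396, 396, 447, 516, 519, 564, 572
The 3 values of 262 occupy positions 1–3 → average rank 2.
The 3 values of 396 occupy positions 5–7 → average rank 6.
J has value 396 MPa → rank 6.

6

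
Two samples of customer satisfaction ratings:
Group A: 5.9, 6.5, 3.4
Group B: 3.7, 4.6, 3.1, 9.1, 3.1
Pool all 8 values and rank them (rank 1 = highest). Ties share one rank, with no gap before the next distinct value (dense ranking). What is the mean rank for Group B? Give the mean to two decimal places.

4.80

Sorted (descending): 9.1, 6.5, 5.9, 4.6, 3.7, 3.4, 3.1, 3.1
The 2 values of 3.1 share dense rank 7.
Remaining distinct values take the next consecutive integers.
Group B values → pooled ranks: 3.7→5, 4.6→4, 3.1→7, 9.1→1, 3.1→7
Mean rank = (5 + 4 + 7 + 1 + 7) / 5 = 4.80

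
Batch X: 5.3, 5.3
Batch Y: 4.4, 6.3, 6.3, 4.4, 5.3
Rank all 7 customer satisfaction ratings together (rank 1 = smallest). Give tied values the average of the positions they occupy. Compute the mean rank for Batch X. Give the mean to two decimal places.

Sorted (ascending): 4.4, 4.4, 5.3, 5.3, 5.3, 6.3, 6.3
The 2 values of 4.4 occupy positions 1–2 → average rank (1+2)/2 = 1.5.
The 3 values of 5.3 occupy positions 3–5 → average rank 4.
The 2 values of 6.3 occupy positions 6–7 → average rank (6+7)/2 = 6.5.
Batch X values → pooled ranks: 5.3→4, 5.3→4
Mean rank = (4 + 4) / 2 = 4.00

4.00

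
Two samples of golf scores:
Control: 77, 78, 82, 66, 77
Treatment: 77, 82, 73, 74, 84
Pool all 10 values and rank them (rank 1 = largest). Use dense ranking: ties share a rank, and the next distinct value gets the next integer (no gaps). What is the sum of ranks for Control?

20

Sorted (descending): 84, 82, 82, 78, 77, 77, 77, 74, 73, 66
The 2 values of 82 share dense rank 2.
The 3 values of 77 share dense rank 4.
Remaining distinct values take the next consecutive integers.
Control values → pooled ranks: 77→4, 78→3, 82→2, 66→7, 77→4
Rank sum = 4 + 3 + 2 + 7 + 4 = 20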